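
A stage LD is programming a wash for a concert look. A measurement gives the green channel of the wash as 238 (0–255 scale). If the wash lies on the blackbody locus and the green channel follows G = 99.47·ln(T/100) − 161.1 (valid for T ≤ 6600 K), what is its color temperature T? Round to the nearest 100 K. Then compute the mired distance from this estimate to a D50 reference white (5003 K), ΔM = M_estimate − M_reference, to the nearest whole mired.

-18 mireds

ln t = (238 + 161.1) / 99.47 = 4.0123.
t = e^4.0123 = 55.272.
T = 100·t = 5527 K → 5500 K to the nearest 100 K.
M_estimate = 10⁶/5500 = 181.82; M_reference = 10⁶/5003 = 199.88.
ΔM = 181.82 − 199.88 = -18.06 → -18 mireds.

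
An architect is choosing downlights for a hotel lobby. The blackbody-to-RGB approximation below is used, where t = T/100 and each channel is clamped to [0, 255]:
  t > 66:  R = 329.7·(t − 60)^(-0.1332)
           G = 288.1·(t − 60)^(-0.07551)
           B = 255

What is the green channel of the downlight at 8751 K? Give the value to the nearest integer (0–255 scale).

t = 8751/100 = 87.51; the t > 66 branch applies.
G = 288.1·(87.51 − 60)^(-0.07551) = 288.1·27.51^(-0.07551) = 288.1·0.77858 = 224.309.
Rounded: 224.

224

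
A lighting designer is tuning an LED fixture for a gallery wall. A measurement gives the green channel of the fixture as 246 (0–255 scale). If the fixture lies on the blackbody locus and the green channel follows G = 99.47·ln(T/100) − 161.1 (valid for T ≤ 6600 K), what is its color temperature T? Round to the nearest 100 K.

ln t = (246 + 161.1) / 99.47 = 4.0927.
t = e^4.0927 = 59.901.
T = 100·t = 5990 K → 6000 K to the nearest 100 K.

6000 K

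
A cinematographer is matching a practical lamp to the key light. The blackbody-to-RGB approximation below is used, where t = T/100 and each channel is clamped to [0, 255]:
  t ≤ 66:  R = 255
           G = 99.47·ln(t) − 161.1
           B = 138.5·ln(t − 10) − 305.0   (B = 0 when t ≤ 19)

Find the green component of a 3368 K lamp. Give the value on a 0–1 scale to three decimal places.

t = 3368/100 = 33.68; the t ≤ 66 branch applies.
G = 99.47·ln 33.68 − 161.1 = 99.47·3.5169 − 161.1 = 188.726.
On a 0–1 scale: 188.726/255 = 0.7401 → 0.740.

0.740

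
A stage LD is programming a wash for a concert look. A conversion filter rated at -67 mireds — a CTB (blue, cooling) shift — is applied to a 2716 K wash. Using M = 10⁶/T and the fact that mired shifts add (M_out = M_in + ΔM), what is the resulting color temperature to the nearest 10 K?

M_in = 10⁶/2716 = 368.19 mireds.
M_out = 368.19 + (-67) = 301.19 mireds.
T_out = 10⁶/301.19 = 3320.2 K → 3320 K.

3320 K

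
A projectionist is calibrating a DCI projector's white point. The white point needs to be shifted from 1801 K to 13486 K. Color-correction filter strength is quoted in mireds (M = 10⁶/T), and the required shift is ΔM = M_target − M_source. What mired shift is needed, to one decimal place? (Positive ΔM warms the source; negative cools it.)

-481.1 mireds

M_source = 10⁶/1801 = 555.247; M_target = 10⁶/13486 = 74.151.
ΔM = 74.151 − 555.247 = -481.096 → -481.1 mireds, a cooling shift.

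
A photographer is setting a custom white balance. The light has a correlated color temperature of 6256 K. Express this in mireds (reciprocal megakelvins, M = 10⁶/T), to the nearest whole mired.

M = 10⁶ / 6256 = 159.847 → 160 mireds.

160 mireds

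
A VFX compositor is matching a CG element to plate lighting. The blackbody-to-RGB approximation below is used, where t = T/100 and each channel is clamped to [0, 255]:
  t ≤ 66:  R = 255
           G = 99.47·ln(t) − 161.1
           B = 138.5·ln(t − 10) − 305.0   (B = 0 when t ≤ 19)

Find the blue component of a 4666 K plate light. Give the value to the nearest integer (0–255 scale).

194

t = 4666/100 = 46.66; the t ≤ 66 branch applies.
B = 138.5·ln(46.66 − 10) − 305.0 = 138.5·ln 36.66 − 305.0 = 138.5·3.6017 − 305.0 = 193.834.
Rounded: 194.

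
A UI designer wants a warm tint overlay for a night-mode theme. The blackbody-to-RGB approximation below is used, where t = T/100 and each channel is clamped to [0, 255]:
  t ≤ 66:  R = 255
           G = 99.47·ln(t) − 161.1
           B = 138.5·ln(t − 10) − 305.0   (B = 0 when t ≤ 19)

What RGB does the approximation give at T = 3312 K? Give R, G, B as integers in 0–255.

t = 3312/100 = 33.12; the t ≤ 66 branch applies.
R = 255 by definition for t ≤ 66.
G = 99.47·ln 33.12 − 161.1 = 99.47·3.5001 − 161.1 = 187.059.
B = 138.5·ln(33.12 − 10) − 305.0 = 138.5·ln 23.12 − 305.0 = 138.5·3.1407 − 305.0 = 129.987.
Rounded: (255, 187, 130).

R=255, G=187, B=130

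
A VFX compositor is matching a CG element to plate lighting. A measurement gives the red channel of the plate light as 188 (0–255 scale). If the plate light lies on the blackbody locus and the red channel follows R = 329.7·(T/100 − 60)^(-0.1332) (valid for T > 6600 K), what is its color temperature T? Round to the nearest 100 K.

(t − 60)^(-0.1332) = 188/329.7 = 0.57022.
t − 60 = 0.57022^(1/-0.1332) = 0.57022^(-7.508) = 67.848, so t = 127.848.
T = 100·t = 12785 K → 12800 K to the nearest 100 K.

12800 K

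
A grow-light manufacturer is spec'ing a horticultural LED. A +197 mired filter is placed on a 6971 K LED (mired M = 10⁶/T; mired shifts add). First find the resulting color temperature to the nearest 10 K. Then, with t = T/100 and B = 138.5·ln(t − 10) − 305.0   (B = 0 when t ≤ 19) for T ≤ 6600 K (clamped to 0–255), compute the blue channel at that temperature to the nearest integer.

M_in = 10⁶/6971 = 143.45; M_out = 143.45 + (+197) = 340.45.
T_out = 10⁶/340.45 = 2937.3 K → 2940 K; t = 29.4.
B = 138.5·ln(29.4 − 10) − 305.0 = 138.5·ln 19.4 − 305.0 = 138.5·2.9653 − 305.0 = 105.690.
Rounded: 106.

106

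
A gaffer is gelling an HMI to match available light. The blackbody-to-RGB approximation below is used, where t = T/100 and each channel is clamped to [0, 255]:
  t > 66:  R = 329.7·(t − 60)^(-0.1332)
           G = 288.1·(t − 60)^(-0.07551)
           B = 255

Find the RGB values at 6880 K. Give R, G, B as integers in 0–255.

t = 6880/100 = 68.8; the t > 66 branch applies.
R = 329.7·(68.8 − 60)^(-0.1332) = 329.7·8.8^(-0.1332) = 329.7·0.74851 = 246.782.
G = 288.1·(68.8 − 60)^(-0.07551) = 288.1·8.8^(-0.07551) = 288.1·0.84856 = 244.470.
B = 255 by definition for t > 66.
Rounded: (247, 244, 255).

R=247, G=244, B=255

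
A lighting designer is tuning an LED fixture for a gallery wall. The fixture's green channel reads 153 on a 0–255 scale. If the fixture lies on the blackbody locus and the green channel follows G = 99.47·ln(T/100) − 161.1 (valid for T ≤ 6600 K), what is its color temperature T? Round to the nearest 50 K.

ln t = (153 + 161.1) / 99.47 = 3.1577.
t = e^3.1577 = 23.517.
T = 100·t = 2352 K → 2350 K to the nearest 50 K.

2350 K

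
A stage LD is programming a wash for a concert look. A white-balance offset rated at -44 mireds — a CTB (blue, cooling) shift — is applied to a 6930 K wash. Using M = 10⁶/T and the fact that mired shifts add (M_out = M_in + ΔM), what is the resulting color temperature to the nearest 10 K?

M_in = 10⁶/6930 = 144.30 mireds.
M_out = 144.30 + (-44) = 100.30 mireds.
T_out = 10⁶/100.30 = 9970.1 K → 9970 K.

9970 K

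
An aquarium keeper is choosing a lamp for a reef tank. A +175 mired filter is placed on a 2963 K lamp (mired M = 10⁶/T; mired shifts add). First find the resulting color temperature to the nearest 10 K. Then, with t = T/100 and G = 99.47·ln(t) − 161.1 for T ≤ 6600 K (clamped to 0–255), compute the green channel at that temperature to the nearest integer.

134

M_in = 10⁶/2963 = 337.50; M_out = 337.50 + (+175) = 512.50.
T_out = 10⁶/512.50 = 1951.2 K → 1950 K; t = 19.5.
G = 99.47·ln 19.5 − 161.1 = 99.47·2.9704 − 161.1 = 134.367.
Rounded: 134.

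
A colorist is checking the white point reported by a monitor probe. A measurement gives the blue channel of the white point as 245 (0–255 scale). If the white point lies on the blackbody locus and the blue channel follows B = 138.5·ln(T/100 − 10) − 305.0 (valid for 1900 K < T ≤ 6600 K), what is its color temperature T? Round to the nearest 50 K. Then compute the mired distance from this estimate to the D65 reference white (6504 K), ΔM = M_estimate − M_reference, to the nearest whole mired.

ln(t − 10) = (245 + 305.0) / 138.5 = 3.9711.
t − 10 = e^3.9711 = 53.044, so t = 63.044.
T = 100·t = 6304 K → 6300 K to the nearest 50 K.
M_estimate = 10⁶/6300 = 158.73; M_reference = 10⁶/6504 = 153.75.
ΔM = 158.73 − 153.75 = 4.98 → +5 mireds.

+5 mireds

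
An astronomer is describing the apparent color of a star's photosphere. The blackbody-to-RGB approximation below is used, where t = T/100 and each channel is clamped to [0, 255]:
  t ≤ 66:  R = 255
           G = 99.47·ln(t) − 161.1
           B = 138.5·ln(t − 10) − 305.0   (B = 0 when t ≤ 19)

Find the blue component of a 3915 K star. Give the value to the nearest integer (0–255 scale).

t = 3915/100 = 39.15; the t ≤ 66 branch applies.
B = 138.5·ln(39.15 − 10) − 305.0 = 138.5·ln 29.15 − 305.0 = 138.5·3.3725 − 305.0 = 162.085.
Rounded: 162.

162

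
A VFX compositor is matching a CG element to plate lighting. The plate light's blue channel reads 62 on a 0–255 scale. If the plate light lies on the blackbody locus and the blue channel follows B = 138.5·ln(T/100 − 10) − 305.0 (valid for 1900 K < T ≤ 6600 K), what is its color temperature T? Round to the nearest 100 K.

ln(t − 10) = (62 + 305.0) / 138.5 = 2.6498.
t − 10 = e^2.6498 = 14.151, so t = 24.151.
T = 100·t = 2415 K → 2400 K to the nearest 100 K.

2400 K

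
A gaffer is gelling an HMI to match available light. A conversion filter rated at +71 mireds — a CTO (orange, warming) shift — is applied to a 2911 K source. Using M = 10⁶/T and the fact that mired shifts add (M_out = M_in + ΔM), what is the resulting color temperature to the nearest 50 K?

2400 K

M_in = 10⁶/2911 = 343.52 mireds.
M_out = 343.52 + (+71) = 414.52 mireds.
T_out = 10⁶/414.52 = 2412.4 K → 2400 K.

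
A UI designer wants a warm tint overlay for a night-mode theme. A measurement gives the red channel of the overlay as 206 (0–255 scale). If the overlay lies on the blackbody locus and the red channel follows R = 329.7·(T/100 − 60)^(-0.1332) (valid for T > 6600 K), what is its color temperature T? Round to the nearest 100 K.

(t − 60)^(-0.1332) = 206/329.7 = 0.62481.
t − 60 = 0.62481^(1/-0.1332) = 0.62481^(-7.508) = 34.152, so t = 94.152.
T = 100·t = 9415 K → 9400 K to the nearest 100 K.

9400 K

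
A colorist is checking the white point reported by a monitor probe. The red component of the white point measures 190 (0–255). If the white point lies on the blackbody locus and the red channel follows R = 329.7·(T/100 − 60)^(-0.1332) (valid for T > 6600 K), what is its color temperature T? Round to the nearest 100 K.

(t − 60)^(-0.1332) = 190/329.7 = 0.57628.
t − 60 = 0.57628^(1/-0.1332) = 0.57628^(-7.508) = 62.667, so t = 122.667.
T = 100·t = 12267 K → 12300 K to the nearest 100 K.

12300 K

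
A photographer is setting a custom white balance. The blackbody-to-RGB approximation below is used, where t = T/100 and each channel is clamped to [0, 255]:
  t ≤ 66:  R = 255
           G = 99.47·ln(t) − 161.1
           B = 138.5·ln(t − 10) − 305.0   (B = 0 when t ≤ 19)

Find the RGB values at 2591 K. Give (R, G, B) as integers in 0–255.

(255, 163, 78)

t = 2591/100 = 25.91; the t ≤ 66 branch applies.
R = 255 by definition for t ≤ 66.
G = 99.47·ln 25.91 − 161.1 = 99.47·3.2546 − 161.1 = 162.638.
B = 138.5·ln(25.91 − 10) − 305.0 = 138.5·ln 15.91 − 305.0 = 138.5·2.7669 − 305.0 = 78.222.
Rounded: (255, 163, 78).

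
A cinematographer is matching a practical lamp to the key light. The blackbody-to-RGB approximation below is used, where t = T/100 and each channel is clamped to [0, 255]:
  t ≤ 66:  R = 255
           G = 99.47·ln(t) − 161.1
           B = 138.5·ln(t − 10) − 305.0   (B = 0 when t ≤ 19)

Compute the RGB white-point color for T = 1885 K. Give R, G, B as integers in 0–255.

R=255, G=131, B=0

t = 1885/100 = 18.85; the t ≤ 66 branch applies.
R = 255 by definition for t ≤ 66.
G = 99.47·ln 18.85 − 161.1 = 99.47·2.9365 − 161.1 = 130.995.
t = 18.85 ≤ 19, so B = 0.
Rounded: (255, 131, 0).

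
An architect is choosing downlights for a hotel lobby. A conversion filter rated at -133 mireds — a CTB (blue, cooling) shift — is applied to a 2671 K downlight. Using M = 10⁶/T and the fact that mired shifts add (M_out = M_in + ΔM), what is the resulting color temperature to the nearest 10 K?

4140 K

M_in = 10⁶/2671 = 374.39 mireds.
M_out = 374.39 + (-133) = 241.39 mireds.
T_out = 10⁶/241.39 = 4142.6 K → 4140 K.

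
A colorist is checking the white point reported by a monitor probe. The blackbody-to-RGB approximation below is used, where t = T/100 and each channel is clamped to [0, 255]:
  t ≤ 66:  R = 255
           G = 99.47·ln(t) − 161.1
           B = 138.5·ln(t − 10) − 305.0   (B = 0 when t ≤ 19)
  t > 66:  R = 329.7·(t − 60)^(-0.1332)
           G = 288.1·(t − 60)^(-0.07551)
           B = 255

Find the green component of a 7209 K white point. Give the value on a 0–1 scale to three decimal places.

0.936

t = 7209/100 = 72.09; the t > 66 branch applies.
G = 288.1·(72.09 − 60)^(-0.07551) = 288.1·12.09^(-0.07551) = 288.1·0.82845 = 238.676.
On a 0–1 scale: 238.676/255 = 0.9360 → 0.936.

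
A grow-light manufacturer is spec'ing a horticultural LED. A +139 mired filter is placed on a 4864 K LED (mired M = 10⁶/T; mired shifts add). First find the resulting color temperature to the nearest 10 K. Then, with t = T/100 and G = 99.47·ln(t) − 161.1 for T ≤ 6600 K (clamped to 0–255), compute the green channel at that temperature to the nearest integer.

M_in = 10⁶/4864 = 205.59; M_out = 205.59 + (+139) = 344.59.
T_out = 10⁶/344.59 = 2902.0 K → 2900 K; t = 29.
G = 99.47·ln 29 − 161.1 = 99.47·3.3673 − 161.1 = 173.845.
Rounded: 174.

174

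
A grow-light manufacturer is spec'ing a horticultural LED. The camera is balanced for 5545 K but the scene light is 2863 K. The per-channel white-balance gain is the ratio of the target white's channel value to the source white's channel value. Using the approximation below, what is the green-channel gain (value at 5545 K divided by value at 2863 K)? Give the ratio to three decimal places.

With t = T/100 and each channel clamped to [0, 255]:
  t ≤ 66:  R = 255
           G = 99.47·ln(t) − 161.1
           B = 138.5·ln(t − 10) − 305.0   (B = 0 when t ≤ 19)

1.381

At 2863 K (t = 28.63):
  G = 99.47·ln 28.63 − 161.1 = 99.47·3.3545 − 161.1 = 172.568.
At 5545 K (t = 55.45):
  G = 99.47·ln 55.45 − 161.1 = 99.47·4.0155 − 161.1 = 238.320.
Gain = 238.320 / 172.568 = 1.3810 → 1.381.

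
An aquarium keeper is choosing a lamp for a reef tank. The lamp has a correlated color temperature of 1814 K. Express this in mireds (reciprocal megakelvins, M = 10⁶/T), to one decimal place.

M = 10⁶ / 1814 = 551.268 → 551.3 mireds.

551.3 mireds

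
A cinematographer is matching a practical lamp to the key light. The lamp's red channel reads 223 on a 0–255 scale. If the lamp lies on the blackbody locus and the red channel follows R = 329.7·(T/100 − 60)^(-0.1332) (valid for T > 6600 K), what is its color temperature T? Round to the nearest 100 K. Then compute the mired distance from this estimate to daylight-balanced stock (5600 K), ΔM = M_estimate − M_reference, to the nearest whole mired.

-52 mireds

(t − 60)^(-0.1332) = 223/329.7 = 0.67637.
t − 60 = 0.67637^(1/-0.1332) = 0.67637^(-7.508) = 18.831, so t = 78.831.
T = 100·t = 7883 K → 7900 K to the nearest 100 K.
M_estimate = 10⁶/7900 = 126.58; M_reference = 10⁶/5600 = 178.57.
ΔM = 126.58 − 178.57 = -51.99 → -52 mireds.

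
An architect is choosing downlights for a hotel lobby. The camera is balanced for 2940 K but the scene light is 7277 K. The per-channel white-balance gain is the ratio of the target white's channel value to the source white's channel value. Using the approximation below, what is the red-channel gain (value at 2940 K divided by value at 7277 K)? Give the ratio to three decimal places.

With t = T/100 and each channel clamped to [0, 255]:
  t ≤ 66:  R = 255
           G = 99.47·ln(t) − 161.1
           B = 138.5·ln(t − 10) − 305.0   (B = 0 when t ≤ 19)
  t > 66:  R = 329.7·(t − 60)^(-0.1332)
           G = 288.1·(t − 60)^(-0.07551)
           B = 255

1.086

At 7277 K (t = 72.77):
  R = 329.7·(72.77 − 60)^(-0.1332) = 329.7·12.77^(-0.1332) = 329.7·0.71229 = 234.841.
At 2940 K (t = 29.4):
  R = 255 by definition for t ≤ 66.
Gain = 255.000 / 234.841 = 1.0858 → 1.086.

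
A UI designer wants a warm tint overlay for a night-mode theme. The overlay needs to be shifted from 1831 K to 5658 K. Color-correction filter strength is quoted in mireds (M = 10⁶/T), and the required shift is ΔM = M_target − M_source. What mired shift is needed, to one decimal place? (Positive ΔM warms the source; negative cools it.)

M_source = 10⁶/1831 = 546.150; M_target = 10⁶/5658 = 176.741.
ΔM = 176.741 − 546.150 = -369.409 → -369.4 mireds, a cooling shift.

-369.4 mireds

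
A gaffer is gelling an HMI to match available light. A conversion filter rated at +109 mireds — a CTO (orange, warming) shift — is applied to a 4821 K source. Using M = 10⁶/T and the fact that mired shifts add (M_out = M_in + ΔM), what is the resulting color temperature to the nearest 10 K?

M_in = 10⁶/4821 = 207.43 mireds.
M_out = 207.43 + (+109) = 316.43 mireds.
T_out = 10⁶/316.43 = 3160.3 K → 3160 K.

3160 K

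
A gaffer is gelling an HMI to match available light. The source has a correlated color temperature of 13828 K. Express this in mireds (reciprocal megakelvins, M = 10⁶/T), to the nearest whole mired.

72 mireds

M = 10⁶ / 13828 = 72.317 → 72 mireds.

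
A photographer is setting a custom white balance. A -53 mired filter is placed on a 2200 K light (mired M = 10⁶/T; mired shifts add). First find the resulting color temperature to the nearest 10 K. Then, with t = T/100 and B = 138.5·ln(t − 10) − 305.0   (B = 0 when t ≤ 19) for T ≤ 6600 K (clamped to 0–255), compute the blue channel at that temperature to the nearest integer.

M_in = 10⁶/2200 = 454.55; M_out = 454.55 + (-53) = 401.55.
T_out = 10⁶/401.55 = 2490.4 K → 2490 K; t = 24.9.
B = 138.5·ln(24.9 − 10) − 305.0 = 138.5·ln 14.9 − 305.0 = 138.5·2.7014 − 305.0 = 69.139.
Rounded: 69.

69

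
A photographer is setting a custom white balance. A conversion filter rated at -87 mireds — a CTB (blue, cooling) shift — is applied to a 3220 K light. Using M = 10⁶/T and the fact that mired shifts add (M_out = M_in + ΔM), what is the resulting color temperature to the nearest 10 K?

4470 K

M_in = 10⁶/3220 = 310.56 mireds.
M_out = 310.56 + (-87) = 223.56 mireds.
T_out = 10⁶/223.56 = 4473.1 K → 4470 K.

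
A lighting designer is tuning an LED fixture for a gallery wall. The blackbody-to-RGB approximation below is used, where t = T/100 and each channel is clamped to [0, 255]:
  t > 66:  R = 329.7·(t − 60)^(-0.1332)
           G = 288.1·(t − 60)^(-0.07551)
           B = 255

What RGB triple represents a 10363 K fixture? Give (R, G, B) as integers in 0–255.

(199, 217, 255)

t = 10363/100 = 103.63; the t > 66 branch applies.
R = 329.7·(103.63 − 60)^(-0.1332) = 329.7·43.63^(-0.1332) = 329.7·0.60476 = 199.388.
G = 288.1·(103.63 − 60)^(-0.07551) = 288.1·43.63^(-0.07551) = 288.1·0.75193 = 216.632.
B = 255 by definition for t > 66.
Rounded: (199, 217, 255).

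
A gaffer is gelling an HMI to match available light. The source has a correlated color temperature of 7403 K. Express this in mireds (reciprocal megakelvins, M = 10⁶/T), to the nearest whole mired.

135 mireds

M = 10⁶ / 7403 = 135.080 → 135 mireds.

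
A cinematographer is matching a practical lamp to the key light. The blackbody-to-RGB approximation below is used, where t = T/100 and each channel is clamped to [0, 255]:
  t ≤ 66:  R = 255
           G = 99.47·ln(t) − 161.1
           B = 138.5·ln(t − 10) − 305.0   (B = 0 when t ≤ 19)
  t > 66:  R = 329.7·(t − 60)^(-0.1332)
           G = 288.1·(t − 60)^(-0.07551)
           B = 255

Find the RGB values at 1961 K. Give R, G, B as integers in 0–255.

R=255, G=135, B=8

t = 1961/100 = 19.61; the t ≤ 66 branch applies.
R = 255 by definition for t ≤ 66.
G = 99.47·ln 19.61 − 161.1 = 99.47·2.9760 − 161.1 = 134.927.
B = 138.5·ln(19.61 − 10) − 305.0 = 138.5·ln 9.61 − 305.0 = 138.5·2.2628 − 305.0 = 8.398.
Rounded: (255, 135, 8).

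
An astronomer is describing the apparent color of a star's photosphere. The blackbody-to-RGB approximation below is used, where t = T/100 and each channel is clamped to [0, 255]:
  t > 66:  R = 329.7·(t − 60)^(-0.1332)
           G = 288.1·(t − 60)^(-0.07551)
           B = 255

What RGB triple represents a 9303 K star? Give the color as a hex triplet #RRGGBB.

t = 9303/100 = 93.03; the t > 66 branch applies.
R = 329.7·(93.03 − 60)^(-0.1332) = 329.7·33.03^(-0.1332) = 329.7·0.62760 = 206.919.
G = 288.1·(93.03 − 60)^(-0.07551) = 288.1·33.03^(-0.07551) = 288.1·0.76790 = 221.233.
B = 255 by definition for t > 66.
Rounded: (207, 221, 255).
In hex: #CFDDFF.

#CFDDFF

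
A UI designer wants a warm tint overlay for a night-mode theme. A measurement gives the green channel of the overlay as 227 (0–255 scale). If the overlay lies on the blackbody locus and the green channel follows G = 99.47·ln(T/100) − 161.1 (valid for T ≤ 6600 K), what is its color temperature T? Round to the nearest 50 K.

4950 K

ln t = (227 + 161.1) / 99.47 = 3.9017.
t = e^3.9017 = 49.485.
T = 100·t = 4949 K → 4950 K to the nearest 50 K.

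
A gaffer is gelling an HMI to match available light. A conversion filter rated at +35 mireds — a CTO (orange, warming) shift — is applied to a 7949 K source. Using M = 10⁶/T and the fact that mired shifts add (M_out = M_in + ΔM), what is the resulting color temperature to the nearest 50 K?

M_in = 10⁶/7949 = 125.80 mireds.
M_out = 125.80 + (+35) = 160.80 mireds.
T_out = 10⁶/160.80 = 6218.8 K → 6200 K.

6200 K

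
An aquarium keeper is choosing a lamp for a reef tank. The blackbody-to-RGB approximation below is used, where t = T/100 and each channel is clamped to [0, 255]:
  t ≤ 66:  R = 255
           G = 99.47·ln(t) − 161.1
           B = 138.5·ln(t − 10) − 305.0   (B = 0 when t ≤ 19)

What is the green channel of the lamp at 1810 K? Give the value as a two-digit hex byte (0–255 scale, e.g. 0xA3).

0x7F

t = 1810/100 = 18.1; the t ≤ 66 branch applies.
G = 99.47·ln 18.1 − 161.1 = 99.47·2.8959 − 161.1 = 126.956.
Rounded: 127; in hex, 0x7F.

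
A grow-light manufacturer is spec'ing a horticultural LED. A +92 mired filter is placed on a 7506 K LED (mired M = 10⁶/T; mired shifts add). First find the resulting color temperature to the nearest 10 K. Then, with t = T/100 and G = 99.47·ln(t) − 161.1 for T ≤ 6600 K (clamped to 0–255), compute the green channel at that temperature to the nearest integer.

216

M_in = 10⁶/7506 = 133.23; M_out = 133.23 + (+92) = 225.23.
T_out = 10⁶/225.23 = 4440.0 K → 4440 K; t = 44.4.
G = 99.47·ln 44.4 − 161.1 = 99.47·3.7932 − 161.1 = 216.214.
Rounded: 216.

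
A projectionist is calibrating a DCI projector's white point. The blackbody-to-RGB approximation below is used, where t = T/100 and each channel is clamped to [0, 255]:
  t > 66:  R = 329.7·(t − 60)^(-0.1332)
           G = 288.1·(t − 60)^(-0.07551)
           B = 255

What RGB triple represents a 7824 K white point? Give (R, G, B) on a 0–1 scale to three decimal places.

t = 7824/100 = 78.24; the t > 66 branch applies.
R = 329.7·(78.24 − 60)^(-0.1332) = 329.7·18.24^(-0.1332) = 329.7·0.67925 = 223.950.
G = 288.1·(78.24 − 60)^(-0.07551) = 288.1·18.24^(-0.07551) = 288.1·0.80312 = 231.379.
B = 255 by definition for t > 66.
Dividing each by 255: (0.8782, 0.9074, 1.0000) → (0.878, 0.907, 1.000).

(0.878, 0.907, 1.000)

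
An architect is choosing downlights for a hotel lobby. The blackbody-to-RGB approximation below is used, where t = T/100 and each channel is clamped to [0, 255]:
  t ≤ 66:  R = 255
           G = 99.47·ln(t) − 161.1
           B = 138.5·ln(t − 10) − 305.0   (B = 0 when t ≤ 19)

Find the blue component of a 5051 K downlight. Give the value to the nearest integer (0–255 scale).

208

t = 5051/100 = 50.51; the t ≤ 66 branch applies.
B = 138.5·ln(50.51 − 10) − 305.0 = 138.5·ln 40.51 − 305.0 = 138.5·3.7015 − 305.0 = 207.665.
Rounded: 208.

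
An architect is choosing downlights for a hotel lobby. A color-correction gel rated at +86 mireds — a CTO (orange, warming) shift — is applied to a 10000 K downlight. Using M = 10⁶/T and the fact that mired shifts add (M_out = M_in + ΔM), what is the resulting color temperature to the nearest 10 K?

M_in = 10⁶/10000 = 100.00 mireds.
M_out = 100.00 + (+86) = 186.00 mireds.
T_out = 10⁶/186.00 = 5376.3 K → 5380 K.

5380 K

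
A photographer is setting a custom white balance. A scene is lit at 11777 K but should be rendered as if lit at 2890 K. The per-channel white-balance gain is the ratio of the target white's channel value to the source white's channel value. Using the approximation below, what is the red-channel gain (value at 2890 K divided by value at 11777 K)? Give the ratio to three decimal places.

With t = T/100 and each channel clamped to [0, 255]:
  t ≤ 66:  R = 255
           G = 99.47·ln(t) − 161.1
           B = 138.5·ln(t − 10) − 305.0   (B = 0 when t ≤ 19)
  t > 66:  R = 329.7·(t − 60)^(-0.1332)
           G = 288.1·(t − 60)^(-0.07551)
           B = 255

1.328

At 11777 K (t = 117.77):
  R = 329.7·(117.77 − 60)^(-0.1332) = 329.7·57.77^(-0.1332) = 329.7·0.58256 = 192.070.
At 2890 K (t = 28.9):
  R = 255 by definition for t ≤ 66.
Gain = 255.000 / 192.070 = 1.3276 → 1.328.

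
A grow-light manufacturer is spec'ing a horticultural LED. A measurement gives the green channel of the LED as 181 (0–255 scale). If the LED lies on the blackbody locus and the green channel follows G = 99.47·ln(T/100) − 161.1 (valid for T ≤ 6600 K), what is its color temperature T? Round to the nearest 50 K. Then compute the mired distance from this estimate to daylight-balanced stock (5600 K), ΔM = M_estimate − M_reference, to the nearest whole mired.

+144 mireds

ln t = (181 + 161.1) / 99.47 = 3.4392.
t = e^3.4392 = 31.163.
T = 100·t = 3116 K → 3100 K to the nearest 50 K.
M_estimate = 10⁶/3100 = 322.58; M_reference = 10⁶/5600 = 178.57.
ΔM = 322.58 − 178.57 = 144.01 → +144 mireds.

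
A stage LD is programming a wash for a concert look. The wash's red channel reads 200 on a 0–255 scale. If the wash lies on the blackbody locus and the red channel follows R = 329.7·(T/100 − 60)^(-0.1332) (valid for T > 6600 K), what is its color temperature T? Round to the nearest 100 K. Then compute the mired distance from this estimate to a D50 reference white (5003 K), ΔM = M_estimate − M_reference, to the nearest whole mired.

-103 mireds

(t − 60)^(-0.1332) = 200/329.7 = 0.60661.
t − 60 = 0.60661^(1/-0.1332) = 0.60661^(-7.508) = 42.638, so t = 102.638.
T = 100·t = 10264 K → 10300 K to the nearest 100 K.
M_estimate = 10⁶/10300 = 97.09; M_reference = 10⁶/5003 = 199.88.
ΔM = 97.09 − 199.88 = -102.79 → -103 mireds.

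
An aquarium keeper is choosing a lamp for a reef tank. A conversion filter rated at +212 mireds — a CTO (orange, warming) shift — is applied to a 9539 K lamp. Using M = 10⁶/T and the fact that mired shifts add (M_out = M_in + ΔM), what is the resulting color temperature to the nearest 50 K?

M_in = 10⁶/9539 = 104.83 mireds.
M_out = 104.83 + (+212) = 316.83 mireds.
T_out = 10⁶/316.83 = 3156.2 K → 3150 K.

3150 K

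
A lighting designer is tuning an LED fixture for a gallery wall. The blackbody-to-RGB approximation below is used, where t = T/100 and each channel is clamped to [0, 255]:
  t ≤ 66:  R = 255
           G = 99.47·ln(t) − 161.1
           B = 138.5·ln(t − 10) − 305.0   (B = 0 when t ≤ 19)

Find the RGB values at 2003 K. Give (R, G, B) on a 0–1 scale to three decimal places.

(1.000, 0.537, 0.056)

t = 2003/100 = 20.03; the t ≤ 66 branch applies.
R = 255 by definition for t ≤ 66.
G = 99.47·ln 20.03 − 161.1 = 99.47·2.9972 − 161.1 = 137.035.
B = 138.5·ln(20.03 − 10) − 305.0 = 138.5·ln 10.03 − 305.0 = 138.5·2.3056 − 305.0 = 14.323.
Dividing each by 255: (1.0000, 0.5374, 0.0562) → (1.000, 0.537, 0.056).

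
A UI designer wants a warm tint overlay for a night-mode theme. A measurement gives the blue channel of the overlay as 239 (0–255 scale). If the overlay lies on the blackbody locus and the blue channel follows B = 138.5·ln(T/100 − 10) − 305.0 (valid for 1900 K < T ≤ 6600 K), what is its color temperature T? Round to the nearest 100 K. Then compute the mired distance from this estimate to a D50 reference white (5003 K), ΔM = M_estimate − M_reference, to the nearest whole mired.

-36 mireds

ln(t − 10) = (239 + 305.0) / 138.5 = 3.9278.
t − 10 = e^3.9278 = 50.795, so t = 60.795.
T = 100·t = 6079 K → 6100 K to the nearest 100 K.
M_estimate = 10⁶/6100 = 163.93; M_reference = 10⁶/5003 = 199.88.
ΔM = 163.93 − 199.88 = -35.95 → -36 mireds.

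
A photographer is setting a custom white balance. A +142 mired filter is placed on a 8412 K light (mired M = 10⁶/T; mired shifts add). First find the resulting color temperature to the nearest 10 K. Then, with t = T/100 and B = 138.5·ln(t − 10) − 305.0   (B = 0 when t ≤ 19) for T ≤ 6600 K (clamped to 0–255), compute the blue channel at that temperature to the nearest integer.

158

M_in = 10⁶/8412 = 118.88; M_out = 118.88 + (+142) = 260.88.
T_out = 10⁶/260.88 = 3833.2 K → 3830 K; t = 38.3.
B = 138.5·ln(38.3 − 10) − 305.0 = 138.5·ln 28.3 − 305.0 = 138.5·3.3429 − 305.0 = 157.986.
Rounded: 158.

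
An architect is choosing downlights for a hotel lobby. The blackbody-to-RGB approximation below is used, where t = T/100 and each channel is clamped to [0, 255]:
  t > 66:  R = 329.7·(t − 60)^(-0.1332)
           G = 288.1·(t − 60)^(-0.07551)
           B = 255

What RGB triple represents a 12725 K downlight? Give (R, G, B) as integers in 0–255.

t = 12725/100 = 127.25; the t > 66 branch applies.
R = 329.7·(127.25 − 60)^(-0.1332) = 329.7·67.25^(-0.1332) = 329.7·0.57089 = 188.222.
G = 288.1·(127.25 − 60)^(-0.07551) = 288.1·67.25^(-0.07551) = 288.1·0.72776 = 209.669.
B = 255 by definition for t > 66.
Rounded: (188, 210, 255).

(188, 210, 255)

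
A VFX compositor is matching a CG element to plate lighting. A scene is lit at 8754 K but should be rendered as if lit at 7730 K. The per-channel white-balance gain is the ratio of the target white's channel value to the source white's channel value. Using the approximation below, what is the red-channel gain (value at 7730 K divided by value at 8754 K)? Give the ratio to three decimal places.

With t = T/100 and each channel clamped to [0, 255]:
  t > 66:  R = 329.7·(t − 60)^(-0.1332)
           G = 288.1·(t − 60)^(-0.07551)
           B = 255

1.064

At 8754 K (t = 87.54):
  R = 329.7·(87.54 − 60)^(-0.1332) = 329.7·27.54^(-0.1332) = 329.7·0.64298 = 211.990.
At 7730 K (t = 77.3):
  R = 329.7·(77.3 − 60)^(-0.1332) = 329.7·17.3^(-0.1332) = 329.7·0.68406 = 225.534.
Gain = 225.534 / 211.990 = 1.0639 → 1.064.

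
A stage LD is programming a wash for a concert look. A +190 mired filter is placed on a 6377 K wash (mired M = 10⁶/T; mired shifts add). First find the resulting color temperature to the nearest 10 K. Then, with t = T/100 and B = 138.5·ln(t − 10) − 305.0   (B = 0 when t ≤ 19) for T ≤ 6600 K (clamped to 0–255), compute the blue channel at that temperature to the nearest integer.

101

M_in = 10⁶/6377 = 156.81; M_out = 156.81 + (+190) = 346.81.
T_out = 10⁶/346.81 = 2883.4 K → 2880 K; t = 28.8.
B = 138.5·ln(28.8 − 10) − 305.0 = 138.5·ln 18.8 − 305.0 = 138.5·2.9339 − 305.0 = 101.339.
Rounded: 101.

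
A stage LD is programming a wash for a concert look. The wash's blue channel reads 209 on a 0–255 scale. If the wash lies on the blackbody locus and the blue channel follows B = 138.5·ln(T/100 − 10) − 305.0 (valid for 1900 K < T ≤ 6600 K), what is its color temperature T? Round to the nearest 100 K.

5100 K

ln(t − 10) = (209 + 305.0) / 138.5 = 3.7112.
t − 10 = e^3.7112 = 40.903, so t = 50.903.
T = 100·t = 5090 K → 5100 K to the nearest 100 K.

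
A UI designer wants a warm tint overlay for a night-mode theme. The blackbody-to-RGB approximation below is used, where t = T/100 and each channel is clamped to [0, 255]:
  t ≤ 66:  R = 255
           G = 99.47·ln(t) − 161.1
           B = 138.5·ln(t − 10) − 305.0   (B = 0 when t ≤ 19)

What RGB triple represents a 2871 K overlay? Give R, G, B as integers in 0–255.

R=255, G=173, B=101

t = 2871/100 = 28.71; the t ≤ 66 branch applies.
R = 255 by definition for t ≤ 66.
G = 99.47·ln 28.71 − 161.1 = 99.47·3.3572 − 161.1 = 172.845.
B = 138.5·ln(28.71 − 10) − 305.0 = 138.5·ln 18.71 − 305.0 = 138.5·2.9291 − 305.0 = 100.675.
Rounded: (255, 173, 101).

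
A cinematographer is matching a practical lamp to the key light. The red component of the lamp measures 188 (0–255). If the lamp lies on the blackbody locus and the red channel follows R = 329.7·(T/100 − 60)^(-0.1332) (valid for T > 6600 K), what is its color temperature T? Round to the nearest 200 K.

12800 K

(t − 60)^(-0.1332) = 188/329.7 = 0.57022.
t − 60 = 0.57022^(1/-0.1332) = 0.57022^(-7.508) = 67.848, so t = 127.848.
T = 100·t = 12785 K → 12800 K to the nearest 200 K.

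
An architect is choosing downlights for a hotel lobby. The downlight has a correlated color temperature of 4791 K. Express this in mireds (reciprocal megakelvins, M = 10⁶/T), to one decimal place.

208.7 mireds

M = 10⁶ / 4791 = 208.725 → 208.7 mireds.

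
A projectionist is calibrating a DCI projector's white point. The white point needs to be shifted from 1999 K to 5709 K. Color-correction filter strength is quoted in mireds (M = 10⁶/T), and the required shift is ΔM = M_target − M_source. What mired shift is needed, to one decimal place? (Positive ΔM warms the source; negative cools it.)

M_source = 10⁶/1999 = 500.250; M_target = 10⁶/5709 = 175.162.
ΔM = 175.162 − 500.250 = -325.088 → -325.1 mireds, a cooling shift.

-325.1 mireds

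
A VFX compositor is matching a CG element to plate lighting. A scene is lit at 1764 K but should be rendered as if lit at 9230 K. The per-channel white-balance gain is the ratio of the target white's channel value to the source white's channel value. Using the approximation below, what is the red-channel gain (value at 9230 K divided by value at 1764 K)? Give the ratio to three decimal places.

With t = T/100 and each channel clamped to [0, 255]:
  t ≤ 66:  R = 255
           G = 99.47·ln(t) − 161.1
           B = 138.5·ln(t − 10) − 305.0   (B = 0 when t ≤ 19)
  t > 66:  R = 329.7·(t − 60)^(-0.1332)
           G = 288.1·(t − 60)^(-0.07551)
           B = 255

0.814

At 1764 K (t = 17.64):
  R = 255 by definition for t ≤ 66.
At 9230 K (t = 92.3):
  R = 329.7·(92.3 − 60)^(-0.1332) = 329.7·32.3^(-0.1332) = 329.7·0.62947 = 207.536.
Gain = 207.536 / 255.000 = 0.8139 → 0.814.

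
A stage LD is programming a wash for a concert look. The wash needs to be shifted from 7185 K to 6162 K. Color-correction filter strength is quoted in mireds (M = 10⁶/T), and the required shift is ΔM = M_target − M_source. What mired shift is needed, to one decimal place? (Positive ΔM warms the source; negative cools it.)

M_source = 10⁶/7185 = 139.179; M_target = 10⁶/6162 = 162.285.
ΔM = 162.285 − 139.179 = 23.106 → +23.1 mireds, a warming shift.

+23.1 mireds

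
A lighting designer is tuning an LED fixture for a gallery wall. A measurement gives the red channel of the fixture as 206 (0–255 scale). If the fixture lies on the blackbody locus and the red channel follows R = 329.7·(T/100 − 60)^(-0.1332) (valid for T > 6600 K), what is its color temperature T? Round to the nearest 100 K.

(t − 60)^(-0.1332) = 206/329.7 = 0.62481.
t − 60 = 0.62481^(1/-0.1332) = 0.62481^(-7.508) = 34.152, so t = 94.152.
T = 100·t = 9415 K → 9400 K to the nearest 100 K.

9400 K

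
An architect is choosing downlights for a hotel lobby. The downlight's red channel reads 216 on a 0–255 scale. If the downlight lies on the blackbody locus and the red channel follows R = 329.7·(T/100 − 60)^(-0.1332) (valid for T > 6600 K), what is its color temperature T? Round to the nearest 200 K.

(t − 60)^(-0.1332) = 216/329.7 = 0.65514.
t − 60 = 0.65514^(1/-0.1332) = 0.65514^(-7.508) = 23.926, so t = 83.926.
T = 100·t = 8393 K → 8400 K to the nearest 200 K.

8400 K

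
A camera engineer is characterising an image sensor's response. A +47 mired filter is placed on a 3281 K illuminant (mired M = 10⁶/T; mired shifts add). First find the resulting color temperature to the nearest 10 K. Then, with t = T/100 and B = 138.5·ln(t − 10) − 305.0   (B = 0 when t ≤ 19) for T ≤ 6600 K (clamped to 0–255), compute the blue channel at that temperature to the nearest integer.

98

M_in = 10⁶/3281 = 304.79; M_out = 304.79 + (+47) = 351.79.
T_out = 10⁶/351.79 = 2842.6 K → 2840 K; t = 28.4.
B = 138.5·ln(28.4 − 10) − 305.0 = 138.5·ln 18.4 − 305.0 = 138.5·2.9124 − 305.0 = 98.361.
Rounded: 98.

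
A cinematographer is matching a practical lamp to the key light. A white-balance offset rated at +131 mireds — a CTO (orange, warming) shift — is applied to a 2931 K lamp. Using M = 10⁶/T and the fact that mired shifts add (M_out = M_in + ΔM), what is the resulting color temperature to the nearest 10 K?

M_in = 10⁶/2931 = 341.18 mireds.
M_out = 341.18 + (+131) = 472.18 mireds.
T_out = 10⁶/472.18 = 2117.8 K → 2120 K.

2120 K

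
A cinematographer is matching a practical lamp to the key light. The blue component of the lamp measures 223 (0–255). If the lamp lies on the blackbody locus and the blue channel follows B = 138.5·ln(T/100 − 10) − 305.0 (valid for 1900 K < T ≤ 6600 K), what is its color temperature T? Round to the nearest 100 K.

ln(t − 10) = (223 + 305.0) / 138.5 = 3.8123.
t − 10 = e^3.8123 = 45.253, so t = 55.253.
T = 100·t = 5525 K → 5500 K to the nearest 100 K.

5500 K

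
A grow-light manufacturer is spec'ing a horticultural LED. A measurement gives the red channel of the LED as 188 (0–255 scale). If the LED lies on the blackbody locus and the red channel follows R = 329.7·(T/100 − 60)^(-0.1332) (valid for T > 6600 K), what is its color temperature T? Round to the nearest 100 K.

(t − 60)^(-0.1332) = 188/329.7 = 0.57022.
t − 60 = 0.57022^(1/-0.1332) = 0.57022^(-7.508) = 67.848, so t = 127.848.
T = 100·t = 12785 K → 12800 K to the nearest 100 K.

12800 K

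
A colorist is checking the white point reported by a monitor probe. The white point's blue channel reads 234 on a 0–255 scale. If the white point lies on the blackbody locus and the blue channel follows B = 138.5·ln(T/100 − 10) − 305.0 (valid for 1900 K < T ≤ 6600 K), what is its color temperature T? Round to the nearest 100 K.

5900 K

ln(t − 10) = (234 + 305.0) / 138.5 = 3.8917.
t − 10 = e^3.8917 = 48.994, so t = 58.994.
T = 100·t = 5899 K → 5900 K to the nearest 100 K.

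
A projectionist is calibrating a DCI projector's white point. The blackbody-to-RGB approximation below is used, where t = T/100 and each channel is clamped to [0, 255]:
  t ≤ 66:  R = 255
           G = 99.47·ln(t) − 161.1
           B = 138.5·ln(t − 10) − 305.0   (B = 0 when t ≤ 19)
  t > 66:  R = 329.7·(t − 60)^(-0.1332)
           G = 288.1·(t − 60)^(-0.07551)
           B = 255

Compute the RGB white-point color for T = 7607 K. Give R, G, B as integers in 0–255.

R=228, G=234, B=255

t = 7607/100 = 76.07; the t > 66 branch applies.
R = 329.7·(76.07 − 60)^(-0.1332) = 329.7·16.07^(-0.1332) = 329.7·0.69081 = 227.760.
G = 288.1·(76.07 − 60)^(-0.07551) = 288.1·16.07^(-0.07551) = 288.1·0.81084 = 233.602.
B = 255 by definition for t > 66.
Rounded: (228, 234, 255).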